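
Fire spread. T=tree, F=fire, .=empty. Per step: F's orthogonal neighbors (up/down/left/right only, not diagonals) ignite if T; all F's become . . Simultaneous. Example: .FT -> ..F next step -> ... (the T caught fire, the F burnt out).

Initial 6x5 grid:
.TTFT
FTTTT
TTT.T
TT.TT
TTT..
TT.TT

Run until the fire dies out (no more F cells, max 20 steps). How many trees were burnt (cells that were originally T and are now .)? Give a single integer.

Step 1: +5 fires, +2 burnt (F count now 5)
Step 2: +5 fires, +5 burnt (F count now 5)
Step 3: +4 fires, +5 burnt (F count now 4)
Step 4: +3 fires, +4 burnt (F count now 3)
Step 5: +3 fires, +3 burnt (F count now 3)
Step 6: +0 fires, +3 burnt (F count now 0)
Fire out after step 6
Initially T: 22, now '.': 28
Total burnt (originally-T cells now '.'): 20

Answer: 20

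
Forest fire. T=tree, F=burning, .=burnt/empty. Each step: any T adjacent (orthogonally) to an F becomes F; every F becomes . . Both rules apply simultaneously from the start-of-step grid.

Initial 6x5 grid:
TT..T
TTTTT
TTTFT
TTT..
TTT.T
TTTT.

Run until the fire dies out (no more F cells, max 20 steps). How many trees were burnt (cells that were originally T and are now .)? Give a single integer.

Step 1: +3 fires, +1 burnt (F count now 3)
Step 2: +4 fires, +3 burnt (F count now 4)
Step 3: +5 fires, +4 burnt (F count now 5)
Step 4: +5 fires, +5 burnt (F count now 5)
Step 5: +4 fires, +5 burnt (F count now 4)
Step 6: +1 fires, +4 burnt (F count now 1)
Step 7: +0 fires, +1 burnt (F count now 0)
Fire out after step 7
Initially T: 23, now '.': 29
Total burnt (originally-T cells now '.'): 22

Answer: 22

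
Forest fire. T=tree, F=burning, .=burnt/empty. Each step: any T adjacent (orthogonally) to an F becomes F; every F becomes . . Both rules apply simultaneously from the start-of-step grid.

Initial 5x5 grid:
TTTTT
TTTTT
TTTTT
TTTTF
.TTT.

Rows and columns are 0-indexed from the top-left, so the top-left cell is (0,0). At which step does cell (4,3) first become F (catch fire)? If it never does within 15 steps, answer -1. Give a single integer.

Step 1: cell (4,3)='T' (+2 fires, +1 burnt)
Step 2: cell (4,3)='F' (+4 fires, +2 burnt)
  -> target ignites at step 2
Step 3: cell (4,3)='.' (+5 fires, +4 burnt)
Step 4: cell (4,3)='.' (+5 fires, +5 burnt)
Step 5: cell (4,3)='.' (+3 fires, +5 burnt)
Step 6: cell (4,3)='.' (+2 fires, +3 burnt)
Step 7: cell (4,3)='.' (+1 fires, +2 burnt)
Step 8: cell (4,3)='.' (+0 fires, +1 burnt)
  fire out at step 8

2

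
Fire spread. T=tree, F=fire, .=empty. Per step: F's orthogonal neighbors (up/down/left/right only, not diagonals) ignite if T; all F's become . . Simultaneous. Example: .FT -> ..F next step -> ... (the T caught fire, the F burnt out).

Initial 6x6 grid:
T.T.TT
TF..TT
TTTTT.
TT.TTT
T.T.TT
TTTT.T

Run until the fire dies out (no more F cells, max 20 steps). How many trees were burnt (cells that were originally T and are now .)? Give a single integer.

Answer: 25

Derivation:
Step 1: +2 fires, +1 burnt (F count now 2)
Step 2: +4 fires, +2 burnt (F count now 4)
Step 3: +2 fires, +4 burnt (F count now 2)
Step 4: +3 fires, +2 burnt (F count now 3)
Step 5: +3 fires, +3 burnt (F count now 3)
Step 6: +5 fires, +3 burnt (F count now 5)
Step 7: +3 fires, +5 burnt (F count now 3)
Step 8: +3 fires, +3 burnt (F count now 3)
Step 9: +0 fires, +3 burnt (F count now 0)
Fire out after step 9
Initially T: 26, now '.': 35
Total burnt (originally-T cells now '.'): 25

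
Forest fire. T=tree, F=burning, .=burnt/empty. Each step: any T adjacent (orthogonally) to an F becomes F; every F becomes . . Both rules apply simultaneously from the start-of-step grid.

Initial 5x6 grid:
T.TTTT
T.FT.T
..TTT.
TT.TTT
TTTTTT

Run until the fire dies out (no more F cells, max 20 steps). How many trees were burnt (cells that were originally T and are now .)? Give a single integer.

Step 1: +3 fires, +1 burnt (F count now 3)
Step 2: +2 fires, +3 burnt (F count now 2)
Step 3: +3 fires, +2 burnt (F count now 3)
Step 4: +3 fires, +3 burnt (F count now 3)
Step 5: +4 fires, +3 burnt (F count now 4)
Step 6: +2 fires, +4 burnt (F count now 2)
Step 7: +2 fires, +2 burnt (F count now 2)
Step 8: +1 fires, +2 burnt (F count now 1)
Step 9: +0 fires, +1 burnt (F count now 0)
Fire out after step 9
Initially T: 22, now '.': 28
Total burnt (originally-T cells now '.'): 20

Answer: 20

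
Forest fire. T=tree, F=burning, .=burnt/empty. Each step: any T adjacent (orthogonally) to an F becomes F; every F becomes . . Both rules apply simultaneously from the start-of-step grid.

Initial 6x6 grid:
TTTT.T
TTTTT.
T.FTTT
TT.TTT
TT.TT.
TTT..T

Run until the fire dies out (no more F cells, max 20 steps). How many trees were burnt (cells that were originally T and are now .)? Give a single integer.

Answer: 25

Derivation:
Step 1: +2 fires, +1 burnt (F count now 2)
Step 2: +5 fires, +2 burnt (F count now 5)
Step 3: +7 fires, +5 burnt (F count now 7)
Step 4: +4 fires, +7 burnt (F count now 4)
Step 5: +1 fires, +4 burnt (F count now 1)
Step 6: +2 fires, +1 burnt (F count now 2)
Step 7: +2 fires, +2 burnt (F count now 2)
Step 8: +1 fires, +2 burnt (F count now 1)
Step 9: +1 fires, +1 burnt (F count now 1)
Step 10: +0 fires, +1 burnt (F count now 0)
Fire out after step 10
Initially T: 27, now '.': 34
Total burnt (originally-T cells now '.'): 25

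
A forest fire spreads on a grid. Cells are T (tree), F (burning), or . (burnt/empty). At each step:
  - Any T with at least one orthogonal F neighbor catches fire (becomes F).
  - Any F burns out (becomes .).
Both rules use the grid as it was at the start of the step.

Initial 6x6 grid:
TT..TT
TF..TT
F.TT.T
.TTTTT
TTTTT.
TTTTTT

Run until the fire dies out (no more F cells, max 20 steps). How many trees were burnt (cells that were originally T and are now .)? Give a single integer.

Step 1: +2 fires, +2 burnt (F count now 2)
Step 2: +1 fires, +2 burnt (F count now 1)
Step 3: +0 fires, +1 burnt (F count now 0)
Fire out after step 3
Initially T: 26, now '.': 13
Total burnt (originally-T cells now '.'): 3

Answer: 3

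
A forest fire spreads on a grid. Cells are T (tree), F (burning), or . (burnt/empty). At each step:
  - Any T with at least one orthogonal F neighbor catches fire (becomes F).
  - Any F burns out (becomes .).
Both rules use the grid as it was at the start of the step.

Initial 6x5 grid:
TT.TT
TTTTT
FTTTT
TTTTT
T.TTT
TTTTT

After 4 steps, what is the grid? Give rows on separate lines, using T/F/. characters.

Step 1: 3 trees catch fire, 1 burn out
  TT.TT
  FTTTT
  .FTTT
  FTTTT
  T.TTT
  TTTTT
Step 2: 5 trees catch fire, 3 burn out
  FT.TT
  .FTTT
  ..FTT
  .FTTT
  F.TTT
  TTTTT
Step 3: 5 trees catch fire, 5 burn out
  .F.TT
  ..FTT
  ...FT
  ..FTT
  ..TTT
  FTTTT
Step 4: 5 trees catch fire, 5 burn out
  ...TT
  ...FT
  ....F
  ...FT
  ..FTT
  .FTTT

...TT
...FT
....F
...FT
..FTT
.FTTT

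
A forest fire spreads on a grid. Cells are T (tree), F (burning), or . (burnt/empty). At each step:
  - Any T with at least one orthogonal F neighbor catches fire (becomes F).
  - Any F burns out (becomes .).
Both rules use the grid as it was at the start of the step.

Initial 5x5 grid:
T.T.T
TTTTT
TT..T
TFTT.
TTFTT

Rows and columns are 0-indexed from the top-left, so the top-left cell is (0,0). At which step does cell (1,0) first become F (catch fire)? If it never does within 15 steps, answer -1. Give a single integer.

Step 1: cell (1,0)='T' (+5 fires, +2 burnt)
Step 2: cell (1,0)='T' (+5 fires, +5 burnt)
Step 3: cell (1,0)='F' (+2 fires, +5 burnt)
  -> target ignites at step 3
Step 4: cell (1,0)='.' (+3 fires, +2 burnt)
Step 5: cell (1,0)='.' (+1 fires, +3 burnt)
Step 6: cell (1,0)='.' (+2 fires, +1 burnt)
Step 7: cell (1,0)='.' (+0 fires, +2 burnt)
  fire out at step 7

3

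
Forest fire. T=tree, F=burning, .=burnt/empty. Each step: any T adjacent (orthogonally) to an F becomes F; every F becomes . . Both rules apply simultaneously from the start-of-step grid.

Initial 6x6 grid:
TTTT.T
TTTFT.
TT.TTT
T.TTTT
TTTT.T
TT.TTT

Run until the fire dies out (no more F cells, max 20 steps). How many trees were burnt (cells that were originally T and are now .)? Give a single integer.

Answer: 28

Derivation:
Step 1: +4 fires, +1 burnt (F count now 4)
Step 2: +4 fires, +4 burnt (F count now 4)
Step 3: +7 fires, +4 burnt (F count now 7)
Step 4: +5 fires, +7 burnt (F count now 5)
Step 5: +4 fires, +5 burnt (F count now 4)
Step 6: +3 fires, +4 burnt (F count now 3)
Step 7: +1 fires, +3 burnt (F count now 1)
Step 8: +0 fires, +1 burnt (F count now 0)
Fire out after step 8
Initially T: 29, now '.': 35
Total burnt (originally-T cells now '.'): 28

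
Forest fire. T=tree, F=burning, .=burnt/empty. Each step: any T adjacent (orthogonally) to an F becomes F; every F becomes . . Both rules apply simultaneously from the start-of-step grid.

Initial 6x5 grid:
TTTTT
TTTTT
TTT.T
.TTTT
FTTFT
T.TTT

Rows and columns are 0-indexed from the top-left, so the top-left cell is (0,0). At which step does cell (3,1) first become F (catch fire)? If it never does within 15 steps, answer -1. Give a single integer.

Step 1: cell (3,1)='T' (+6 fires, +2 burnt)
Step 2: cell (3,1)='F' (+5 fires, +6 burnt)
  -> target ignites at step 2
Step 3: cell (3,1)='.' (+3 fires, +5 burnt)
Step 4: cell (3,1)='.' (+4 fires, +3 burnt)
Step 5: cell (3,1)='.' (+5 fires, +4 burnt)
Step 6: cell (3,1)='.' (+2 fires, +5 burnt)
Step 7: cell (3,1)='.' (+0 fires, +2 burnt)
  fire out at step 7

2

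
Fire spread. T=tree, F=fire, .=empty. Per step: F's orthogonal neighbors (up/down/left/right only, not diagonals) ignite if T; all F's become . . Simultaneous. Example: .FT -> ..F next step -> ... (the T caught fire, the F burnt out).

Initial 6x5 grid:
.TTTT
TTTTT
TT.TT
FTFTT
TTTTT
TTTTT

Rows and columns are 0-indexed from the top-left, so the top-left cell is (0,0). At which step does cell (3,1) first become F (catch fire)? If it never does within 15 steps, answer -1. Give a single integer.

Step 1: cell (3,1)='F' (+5 fires, +2 burnt)
  -> target ignites at step 1
Step 2: cell (3,1)='.' (+8 fires, +5 burnt)
Step 3: cell (3,1)='.' (+6 fires, +8 burnt)
Step 4: cell (3,1)='.' (+5 fires, +6 burnt)
Step 5: cell (3,1)='.' (+2 fires, +5 burnt)
Step 6: cell (3,1)='.' (+0 fires, +2 burnt)
  fire out at step 6

1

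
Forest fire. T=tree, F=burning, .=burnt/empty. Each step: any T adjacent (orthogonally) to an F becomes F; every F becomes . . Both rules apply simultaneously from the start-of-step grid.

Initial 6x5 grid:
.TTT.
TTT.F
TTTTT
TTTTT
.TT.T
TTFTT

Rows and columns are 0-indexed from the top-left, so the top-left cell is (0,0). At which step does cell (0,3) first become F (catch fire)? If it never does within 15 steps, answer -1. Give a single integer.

Step 1: cell (0,3)='T' (+4 fires, +2 burnt)
Step 2: cell (0,3)='T' (+6 fires, +4 burnt)
Step 3: cell (0,3)='T' (+4 fires, +6 burnt)
Step 4: cell (0,3)='T' (+3 fires, +4 burnt)
Step 5: cell (0,3)='T' (+3 fires, +3 burnt)
Step 6: cell (0,3)='F' (+3 fires, +3 burnt)
  -> target ignites at step 6
Step 7: cell (0,3)='.' (+0 fires, +3 burnt)
  fire out at step 7

6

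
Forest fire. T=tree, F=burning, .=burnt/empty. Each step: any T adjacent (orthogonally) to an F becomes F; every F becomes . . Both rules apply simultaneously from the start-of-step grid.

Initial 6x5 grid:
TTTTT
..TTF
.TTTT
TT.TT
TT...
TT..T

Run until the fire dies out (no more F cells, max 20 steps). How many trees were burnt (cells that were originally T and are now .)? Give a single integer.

Step 1: +3 fires, +1 burnt (F count now 3)
Step 2: +4 fires, +3 burnt (F count now 4)
Step 3: +3 fires, +4 burnt (F count now 3)
Step 4: +2 fires, +3 burnt (F count now 2)
Step 5: +2 fires, +2 burnt (F count now 2)
Step 6: +2 fires, +2 burnt (F count now 2)
Step 7: +2 fires, +2 burnt (F count now 2)
Step 8: +1 fires, +2 burnt (F count now 1)
Step 9: +0 fires, +1 burnt (F count now 0)
Fire out after step 9
Initially T: 20, now '.': 29
Total burnt (originally-T cells now '.'): 19

Answer: 19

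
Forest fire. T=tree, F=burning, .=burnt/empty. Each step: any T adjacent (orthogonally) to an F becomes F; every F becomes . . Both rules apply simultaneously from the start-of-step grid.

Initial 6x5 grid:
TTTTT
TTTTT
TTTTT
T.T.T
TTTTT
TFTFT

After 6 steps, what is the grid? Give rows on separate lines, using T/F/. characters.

Step 1: 5 trees catch fire, 2 burn out
  TTTTT
  TTTTT
  TTTTT
  T.T.T
  TFTFT
  F.F.F
Step 2: 3 trees catch fire, 5 burn out
  TTTTT
  TTTTT
  TTTTT
  T.T.T
  F.F.F
  .....
Step 3: 3 trees catch fire, 3 burn out
  TTTTT
  TTTTT
  TTTTT
  F.F.F
  .....
  .....
Step 4: 3 trees catch fire, 3 burn out
  TTTTT
  TTTTT
  FTFTF
  .....
  .....
  .....
Step 5: 5 trees catch fire, 3 burn out
  TTTTT
  FTFTF
  .F.F.
  .....
  .....
  .....
Step 6: 5 trees catch fire, 5 burn out
  FTFTF
  .F.F.
  .....
  .....
  .....
  .....

FTFTF
.F.F.
.....
.....
.....
.....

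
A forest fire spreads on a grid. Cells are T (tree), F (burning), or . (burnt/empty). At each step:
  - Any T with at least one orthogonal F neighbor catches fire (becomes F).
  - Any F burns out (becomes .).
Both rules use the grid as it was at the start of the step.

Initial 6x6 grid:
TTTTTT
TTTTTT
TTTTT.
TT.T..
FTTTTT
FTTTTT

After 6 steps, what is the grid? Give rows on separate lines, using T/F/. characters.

Step 1: 3 trees catch fire, 2 burn out
  TTTTTT
  TTTTTT
  TTTTT.
  FT.T..
  .FTTTT
  .FTTTT
Step 2: 4 trees catch fire, 3 burn out
  TTTTTT
  TTTTTT
  FTTTT.
  .F.T..
  ..FTTT
  ..FTTT
Step 3: 4 trees catch fire, 4 burn out
  TTTTTT
  FTTTTT
  .FTTT.
  ...T..
  ...FTT
  ...FTT
Step 4: 6 trees catch fire, 4 burn out
  FTTTTT
  .FTTTT
  ..FTT.
  ...F..
  ....FT
  ....FT
Step 5: 5 trees catch fire, 6 burn out
  .FTTTT
  ..FTTT
  ...FT.
  ......
  .....F
  .....F
Step 6: 3 trees catch fire, 5 burn out
  ..FTTT
  ...FTT
  ....F.
  ......
  ......
  ......

..FTTT
...FTT
....F.
......
......
......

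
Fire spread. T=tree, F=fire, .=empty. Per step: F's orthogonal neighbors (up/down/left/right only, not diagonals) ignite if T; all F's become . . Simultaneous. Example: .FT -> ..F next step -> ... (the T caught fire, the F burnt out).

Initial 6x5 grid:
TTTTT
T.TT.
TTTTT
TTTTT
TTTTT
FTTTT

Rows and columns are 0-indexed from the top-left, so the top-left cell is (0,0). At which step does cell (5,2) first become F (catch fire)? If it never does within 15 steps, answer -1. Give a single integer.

Step 1: cell (5,2)='T' (+2 fires, +1 burnt)
Step 2: cell (5,2)='F' (+3 fires, +2 burnt)
  -> target ignites at step 2
Step 3: cell (5,2)='.' (+4 fires, +3 burnt)
Step 4: cell (5,2)='.' (+5 fires, +4 burnt)
Step 5: cell (5,2)='.' (+4 fires, +5 burnt)
Step 6: cell (5,2)='.' (+4 fires, +4 burnt)
Step 7: cell (5,2)='.' (+3 fires, +4 burnt)
Step 8: cell (5,2)='.' (+1 fires, +3 burnt)
Step 9: cell (5,2)='.' (+1 fires, +1 burnt)
Step 10: cell (5,2)='.' (+0 fires, +1 burnt)
  fire out at step 10

2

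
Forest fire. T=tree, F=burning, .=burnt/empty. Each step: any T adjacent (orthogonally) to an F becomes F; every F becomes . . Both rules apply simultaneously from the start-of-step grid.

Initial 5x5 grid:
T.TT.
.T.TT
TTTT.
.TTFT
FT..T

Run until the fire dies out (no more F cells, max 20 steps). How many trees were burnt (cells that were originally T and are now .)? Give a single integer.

Answer: 14

Derivation:
Step 1: +4 fires, +2 burnt (F count now 4)
Step 2: +4 fires, +4 burnt (F count now 4)
Step 3: +3 fires, +4 burnt (F count now 3)
Step 4: +3 fires, +3 burnt (F count now 3)
Step 5: +0 fires, +3 burnt (F count now 0)
Fire out after step 5
Initially T: 15, now '.': 24
Total burnt (originally-T cells now '.'): 14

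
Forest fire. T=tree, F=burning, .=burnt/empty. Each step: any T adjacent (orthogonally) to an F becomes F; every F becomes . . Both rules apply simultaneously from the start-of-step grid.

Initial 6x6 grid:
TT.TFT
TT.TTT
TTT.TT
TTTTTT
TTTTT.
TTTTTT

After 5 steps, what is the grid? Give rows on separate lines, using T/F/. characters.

Step 1: 3 trees catch fire, 1 burn out
  TT.F.F
  TT.TFT
  TTT.TT
  TTTTTT
  TTTTT.
  TTTTTT
Step 2: 3 trees catch fire, 3 burn out
  TT....
  TT.F.F
  TTT.FT
  TTTTTT
  TTTTT.
  TTTTTT
Step 3: 2 trees catch fire, 3 burn out
  TT....
  TT....
  TTT..F
  TTTTFT
  TTTTT.
  TTTTTT
Step 4: 3 trees catch fire, 2 burn out
  TT....
  TT....
  TTT...
  TTTF.F
  TTTTF.
  TTTTTT
Step 5: 3 trees catch fire, 3 burn out
  TT....
  TT....
  TTT...
  TTF...
  TTTF..
  TTTTFT

TT....
TT....
TTT...
TTF...
TTTF..
TTTTFT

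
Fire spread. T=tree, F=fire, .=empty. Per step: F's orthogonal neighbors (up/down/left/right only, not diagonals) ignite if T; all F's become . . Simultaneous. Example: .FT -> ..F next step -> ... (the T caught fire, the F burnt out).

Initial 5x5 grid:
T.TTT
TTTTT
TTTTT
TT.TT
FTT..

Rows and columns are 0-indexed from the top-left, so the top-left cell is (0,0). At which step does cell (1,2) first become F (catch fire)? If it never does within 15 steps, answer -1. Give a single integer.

Step 1: cell (1,2)='T' (+2 fires, +1 burnt)
Step 2: cell (1,2)='T' (+3 fires, +2 burnt)
Step 3: cell (1,2)='T' (+2 fires, +3 burnt)
Step 4: cell (1,2)='T' (+3 fires, +2 burnt)
Step 5: cell (1,2)='F' (+2 fires, +3 burnt)
  -> target ignites at step 5
Step 6: cell (1,2)='.' (+4 fires, +2 burnt)
Step 7: cell (1,2)='.' (+3 fires, +4 burnt)
Step 8: cell (1,2)='.' (+1 fires, +3 burnt)
Step 9: cell (1,2)='.' (+0 fires, +1 burnt)
  fire out at step 9

5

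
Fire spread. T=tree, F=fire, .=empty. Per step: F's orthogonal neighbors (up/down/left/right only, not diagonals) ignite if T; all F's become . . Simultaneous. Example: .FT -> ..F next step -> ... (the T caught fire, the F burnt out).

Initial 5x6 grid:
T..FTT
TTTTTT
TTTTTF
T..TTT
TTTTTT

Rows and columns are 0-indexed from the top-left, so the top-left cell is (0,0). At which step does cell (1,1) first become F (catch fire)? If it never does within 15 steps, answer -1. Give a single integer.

Step 1: cell (1,1)='T' (+5 fires, +2 burnt)
Step 2: cell (1,1)='T' (+6 fires, +5 burnt)
Step 3: cell (1,1)='F' (+4 fires, +6 burnt)
  -> target ignites at step 3
Step 4: cell (1,1)='.' (+3 fires, +4 burnt)
Step 5: cell (1,1)='.' (+3 fires, +3 burnt)
Step 6: cell (1,1)='.' (+2 fires, +3 burnt)
Step 7: cell (1,1)='.' (+1 fires, +2 burnt)
Step 8: cell (1,1)='.' (+0 fires, +1 burnt)
  fire out at step 8

3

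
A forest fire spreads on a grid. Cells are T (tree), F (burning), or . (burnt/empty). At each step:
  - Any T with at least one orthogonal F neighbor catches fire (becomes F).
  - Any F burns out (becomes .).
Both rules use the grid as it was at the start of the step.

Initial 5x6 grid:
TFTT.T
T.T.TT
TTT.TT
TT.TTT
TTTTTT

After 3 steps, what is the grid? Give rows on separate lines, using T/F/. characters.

Step 1: 2 trees catch fire, 1 burn out
  F.FT.T
  T.T.TT
  TTT.TT
  TT.TTT
  TTTTTT
Step 2: 3 trees catch fire, 2 burn out
  ...F.T
  F.F.TT
  TTT.TT
  TT.TTT
  TTTTTT
Step 3: 2 trees catch fire, 3 burn out
  .....T
  ....TT
  FTF.TT
  TT.TTT
  TTTTTT

.....T
....TT
FTF.TT
TT.TTT
TTTTTT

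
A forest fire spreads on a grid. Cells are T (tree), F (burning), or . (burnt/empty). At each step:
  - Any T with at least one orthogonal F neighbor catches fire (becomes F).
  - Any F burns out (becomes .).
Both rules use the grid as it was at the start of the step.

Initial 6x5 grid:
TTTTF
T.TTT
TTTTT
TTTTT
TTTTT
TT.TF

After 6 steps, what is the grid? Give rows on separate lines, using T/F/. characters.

Step 1: 4 trees catch fire, 2 burn out
  TTTF.
  T.TTF
  TTTTT
  TTTTT
  TTTTF
  TT.F.
Step 2: 5 trees catch fire, 4 burn out
  TTF..
  T.TF.
  TTTTF
  TTTTF
  TTTF.
  TT...
Step 3: 5 trees catch fire, 5 burn out
  TF...
  T.F..
  TTTF.
  TTTF.
  TTF..
  TT...
Step 4: 4 trees catch fire, 5 burn out
  F....
  T....
  TTF..
  TTF..
  TF...
  TT...
Step 5: 5 trees catch fire, 4 burn out
  .....
  F....
  TF...
  TF...
  F....
  TF...
Step 6: 3 trees catch fire, 5 burn out
  .....
  .....
  F....
  F....
  .....
  F....

.....
.....
F....
F....
.....
F....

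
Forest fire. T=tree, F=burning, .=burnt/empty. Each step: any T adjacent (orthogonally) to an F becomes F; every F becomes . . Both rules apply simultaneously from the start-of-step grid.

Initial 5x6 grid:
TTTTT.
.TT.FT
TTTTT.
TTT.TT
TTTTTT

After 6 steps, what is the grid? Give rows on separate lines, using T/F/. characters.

Step 1: 3 trees catch fire, 1 burn out
  TTTTF.
  .TT..F
  TTTTF.
  TTT.TT
  TTTTTT
Step 2: 3 trees catch fire, 3 burn out
  TTTF..
  .TT...
  TTTF..
  TTT.FT
  TTTTTT
Step 3: 4 trees catch fire, 3 burn out
  TTF...
  .TT...
  TTF...
  TTT..F
  TTTTFT
Step 4: 6 trees catch fire, 4 burn out
  TF....
  .TF...
  TF....
  TTF...
  TTTF.F
Step 5: 5 trees catch fire, 6 burn out
  F.....
  .F....
  F.....
  TF....
  TTF...
Step 6: 2 trees catch fire, 5 burn out
  ......
  ......
  ......
  F.....
  TF....

......
......
......
F.....
TF....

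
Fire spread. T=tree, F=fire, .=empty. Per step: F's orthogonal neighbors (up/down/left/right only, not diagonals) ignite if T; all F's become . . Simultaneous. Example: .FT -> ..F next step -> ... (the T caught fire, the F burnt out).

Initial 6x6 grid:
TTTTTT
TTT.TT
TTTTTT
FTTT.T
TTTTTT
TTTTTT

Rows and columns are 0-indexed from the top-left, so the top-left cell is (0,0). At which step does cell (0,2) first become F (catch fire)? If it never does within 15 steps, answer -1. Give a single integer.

Step 1: cell (0,2)='T' (+3 fires, +1 burnt)
Step 2: cell (0,2)='T' (+5 fires, +3 burnt)
Step 3: cell (0,2)='T' (+6 fires, +5 burnt)
Step 4: cell (0,2)='T' (+5 fires, +6 burnt)
Step 5: cell (0,2)='F' (+4 fires, +5 burnt)
  -> target ignites at step 5
Step 6: cell (0,2)='.' (+5 fires, +4 burnt)
Step 7: cell (0,2)='.' (+4 fires, +5 burnt)
Step 8: cell (0,2)='.' (+1 fires, +4 burnt)
Step 9: cell (0,2)='.' (+0 fires, +1 burnt)
  fire out at step 9

5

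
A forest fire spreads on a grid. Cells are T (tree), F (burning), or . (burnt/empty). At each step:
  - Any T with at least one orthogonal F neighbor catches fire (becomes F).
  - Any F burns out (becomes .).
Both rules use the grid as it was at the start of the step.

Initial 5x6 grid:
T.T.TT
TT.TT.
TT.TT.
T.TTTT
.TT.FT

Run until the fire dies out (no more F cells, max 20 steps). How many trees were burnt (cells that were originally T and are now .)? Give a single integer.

Step 1: +2 fires, +1 burnt (F count now 2)
Step 2: +3 fires, +2 burnt (F count now 3)
Step 3: +3 fires, +3 burnt (F count now 3)
Step 4: +3 fires, +3 burnt (F count now 3)
Step 5: +2 fires, +3 burnt (F count now 2)
Step 6: +0 fires, +2 burnt (F count now 0)
Fire out after step 6
Initially T: 20, now '.': 23
Total burnt (originally-T cells now '.'): 13

Answer: 13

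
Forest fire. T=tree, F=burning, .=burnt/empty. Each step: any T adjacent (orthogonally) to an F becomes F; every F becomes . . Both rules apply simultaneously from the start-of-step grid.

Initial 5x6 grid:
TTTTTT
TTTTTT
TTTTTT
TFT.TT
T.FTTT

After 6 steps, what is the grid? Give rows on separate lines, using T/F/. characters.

Step 1: 4 trees catch fire, 2 burn out
  TTTTTT
  TTTTTT
  TFTTTT
  F.F.TT
  T..FTT
Step 2: 5 trees catch fire, 4 burn out
  TTTTTT
  TFTTTT
  F.FTTT
  ....TT
  F...FT
Step 3: 6 trees catch fire, 5 burn out
  TFTTTT
  F.FTTT
  ...FTT
  ....FT
  .....F
Step 4: 5 trees catch fire, 6 burn out
  F.FTTT
  ...FTT
  ....FT
  .....F
  ......
Step 5: 3 trees catch fire, 5 burn out
  ...FTT
  ....FT
  .....F
  ......
  ......
Step 6: 2 trees catch fire, 3 burn out
  ....FT
  .....F
  ......
  ......
  ......

....FT
.....F
......
......
......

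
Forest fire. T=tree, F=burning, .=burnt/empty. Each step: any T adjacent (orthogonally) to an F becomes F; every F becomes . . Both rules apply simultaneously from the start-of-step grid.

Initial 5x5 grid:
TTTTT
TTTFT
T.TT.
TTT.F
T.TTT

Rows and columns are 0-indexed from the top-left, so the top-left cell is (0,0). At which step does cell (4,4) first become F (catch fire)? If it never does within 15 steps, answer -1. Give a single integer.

Step 1: cell (4,4)='F' (+5 fires, +2 burnt)
  -> target ignites at step 1
Step 2: cell (4,4)='.' (+5 fires, +5 burnt)
Step 3: cell (4,4)='.' (+4 fires, +5 burnt)
Step 4: cell (4,4)='.' (+3 fires, +4 burnt)
Step 5: cell (4,4)='.' (+1 fires, +3 burnt)
Step 6: cell (4,4)='.' (+1 fires, +1 burnt)
Step 7: cell (4,4)='.' (+0 fires, +1 burnt)
  fire out at step 7

1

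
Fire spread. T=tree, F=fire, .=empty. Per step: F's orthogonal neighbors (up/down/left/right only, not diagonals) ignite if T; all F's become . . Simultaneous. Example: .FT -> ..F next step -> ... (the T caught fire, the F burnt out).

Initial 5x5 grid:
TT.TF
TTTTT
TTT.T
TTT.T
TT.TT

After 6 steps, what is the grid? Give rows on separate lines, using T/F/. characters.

Step 1: 2 trees catch fire, 1 burn out
  TT.F.
  TTTTF
  TTT.T
  TTT.T
  TT.TT
Step 2: 2 trees catch fire, 2 burn out
  TT...
  TTTF.
  TTT.F
  TTT.T
  TT.TT
Step 3: 2 trees catch fire, 2 burn out
  TT...
  TTF..
  TTT..
  TTT.F
  TT.TT
Step 4: 3 trees catch fire, 2 burn out
  TT...
  TF...
  TTF..
  TTT..
  TT.TF
Step 5: 5 trees catch fire, 3 burn out
  TF...
  F....
  TF...
  TTF..
  TT.F.
Step 6: 3 trees catch fire, 5 burn out
  F....
  .....
  F....
  TF...
  TT...

F....
.....
F....
TF...
TT...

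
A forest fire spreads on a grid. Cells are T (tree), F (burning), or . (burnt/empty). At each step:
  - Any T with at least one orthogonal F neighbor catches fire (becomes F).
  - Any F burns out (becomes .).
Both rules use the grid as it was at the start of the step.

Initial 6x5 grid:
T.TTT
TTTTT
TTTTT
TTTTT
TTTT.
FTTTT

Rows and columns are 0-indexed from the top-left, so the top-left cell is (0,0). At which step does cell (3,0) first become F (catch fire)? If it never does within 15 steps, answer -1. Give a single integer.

Step 1: cell (3,0)='T' (+2 fires, +1 burnt)
Step 2: cell (3,0)='F' (+3 fires, +2 burnt)
  -> target ignites at step 2
Step 3: cell (3,0)='.' (+4 fires, +3 burnt)
Step 4: cell (3,0)='.' (+5 fires, +4 burnt)
Step 5: cell (3,0)='.' (+4 fires, +5 burnt)
Step 6: cell (3,0)='.' (+3 fires, +4 burnt)
Step 7: cell (3,0)='.' (+3 fires, +3 burnt)
Step 8: cell (3,0)='.' (+2 fires, +3 burnt)
Step 9: cell (3,0)='.' (+1 fires, +2 burnt)
Step 10: cell (3,0)='.' (+0 fires, +1 burnt)
  fire out at step 10

2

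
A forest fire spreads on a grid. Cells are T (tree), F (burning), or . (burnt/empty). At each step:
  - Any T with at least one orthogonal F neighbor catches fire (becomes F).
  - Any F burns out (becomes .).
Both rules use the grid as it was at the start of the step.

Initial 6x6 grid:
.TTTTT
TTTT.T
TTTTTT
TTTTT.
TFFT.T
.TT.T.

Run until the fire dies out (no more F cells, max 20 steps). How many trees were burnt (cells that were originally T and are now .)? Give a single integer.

Answer: 25

Derivation:
Step 1: +6 fires, +2 burnt (F count now 6)
Step 2: +4 fires, +6 burnt (F count now 4)
Step 3: +5 fires, +4 burnt (F count now 5)
Step 4: +5 fires, +5 burnt (F count now 5)
Step 5: +2 fires, +5 burnt (F count now 2)
Step 6: +2 fires, +2 burnt (F count now 2)
Step 7: +1 fires, +2 burnt (F count now 1)
Step 8: +0 fires, +1 burnt (F count now 0)
Fire out after step 8
Initially T: 27, now '.': 34
Total burnt (originally-T cells now '.'): 25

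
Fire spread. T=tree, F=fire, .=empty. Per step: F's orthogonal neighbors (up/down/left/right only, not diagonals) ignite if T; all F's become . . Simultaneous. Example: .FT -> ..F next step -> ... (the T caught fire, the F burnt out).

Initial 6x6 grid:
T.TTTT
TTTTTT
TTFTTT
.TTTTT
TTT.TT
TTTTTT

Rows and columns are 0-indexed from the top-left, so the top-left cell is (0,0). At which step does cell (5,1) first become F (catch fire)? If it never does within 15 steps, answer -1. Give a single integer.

Step 1: cell (5,1)='T' (+4 fires, +1 burnt)
Step 2: cell (5,1)='T' (+8 fires, +4 burnt)
Step 3: cell (5,1)='T' (+7 fires, +8 burnt)
Step 4: cell (5,1)='F' (+8 fires, +7 burnt)
  -> target ignites at step 4
Step 5: cell (5,1)='.' (+4 fires, +8 burnt)
Step 6: cell (5,1)='.' (+1 fires, +4 burnt)
Step 7: cell (5,1)='.' (+0 fires, +1 burnt)
  fire out at step 7

4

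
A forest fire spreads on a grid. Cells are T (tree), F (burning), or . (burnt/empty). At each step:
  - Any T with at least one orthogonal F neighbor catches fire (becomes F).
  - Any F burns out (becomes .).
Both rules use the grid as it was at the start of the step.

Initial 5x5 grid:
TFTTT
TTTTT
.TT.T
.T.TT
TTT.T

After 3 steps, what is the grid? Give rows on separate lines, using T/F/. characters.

Step 1: 3 trees catch fire, 1 burn out
  F.FTT
  TFTTT
  .TT.T
  .T.TT
  TTT.T
Step 2: 4 trees catch fire, 3 burn out
  ...FT
  F.FTT
  .FT.T
  .T.TT
  TTT.T
Step 3: 4 trees catch fire, 4 burn out
  ....F
  ...FT
  ..F.T
  .F.TT
  TTT.T

....F
...FT
..F.T
.F.TT
TTT.T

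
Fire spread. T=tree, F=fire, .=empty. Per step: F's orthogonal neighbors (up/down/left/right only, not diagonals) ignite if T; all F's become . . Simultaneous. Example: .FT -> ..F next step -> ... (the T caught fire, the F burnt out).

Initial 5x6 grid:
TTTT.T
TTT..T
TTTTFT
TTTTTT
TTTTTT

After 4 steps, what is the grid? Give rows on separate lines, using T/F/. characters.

Step 1: 3 trees catch fire, 1 burn out
  TTTT.T
  TTT..T
  TTTF.F
  TTTTFT
  TTTTTT
Step 2: 5 trees catch fire, 3 burn out
  TTTT.T
  TTT..F
  TTF...
  TTTF.F
  TTTTFT
Step 3: 6 trees catch fire, 5 burn out
  TTTT.F
  TTF...
  TF....
  TTF...
  TTTF.F
Step 4: 5 trees catch fire, 6 burn out
  TTFT..
  TF....
  F.....
  TF....
  TTF...

TTFT..
TF....
F.....
TF....
TTF...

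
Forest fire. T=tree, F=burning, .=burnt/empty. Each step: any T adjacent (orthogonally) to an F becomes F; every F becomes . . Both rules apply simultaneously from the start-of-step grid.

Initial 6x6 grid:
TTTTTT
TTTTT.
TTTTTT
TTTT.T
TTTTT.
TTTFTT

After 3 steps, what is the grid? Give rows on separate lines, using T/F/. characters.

Step 1: 3 trees catch fire, 1 burn out
  TTTTTT
  TTTTT.
  TTTTTT
  TTTT.T
  TTTFT.
  TTF.FT
Step 2: 5 trees catch fire, 3 burn out
  TTTTTT
  TTTTT.
  TTTTTT
  TTTF.T
  TTF.F.
  TF...F
Step 3: 4 trees catch fire, 5 burn out
  TTTTTT
  TTTTT.
  TTTFTT
  TTF..T
  TF....
  F.....

TTTTTT
TTTTT.
TTTFTT
TTF..T
TF....
F.....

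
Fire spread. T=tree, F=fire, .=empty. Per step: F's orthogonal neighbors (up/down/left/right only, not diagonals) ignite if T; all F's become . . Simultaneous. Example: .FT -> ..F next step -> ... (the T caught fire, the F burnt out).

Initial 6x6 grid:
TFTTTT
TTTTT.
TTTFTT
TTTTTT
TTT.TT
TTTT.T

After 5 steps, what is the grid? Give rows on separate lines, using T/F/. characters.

Step 1: 7 trees catch fire, 2 burn out
  F.FTTT
  TFTFT.
  TTF.FT
  TTTFTT
  TTT.TT
  TTTT.T
Step 2: 8 trees catch fire, 7 burn out
  ...FTT
  F.F.F.
  TF...F
  TTF.FT
  TTT.TT
  TTTT.T
Step 3: 6 trees catch fire, 8 burn out
  ....FT
  ......
  F.....
  TF...F
  TTF.FT
  TTTT.T
Step 4: 5 trees catch fire, 6 burn out
  .....F
  ......
  ......
  F.....
  TF...F
  TTFT.T
Step 5: 4 trees catch fire, 5 burn out
  ......
  ......
  ......
  ......
  F.....
  TF.F.F

......
......
......
......
F.....
TF.F.F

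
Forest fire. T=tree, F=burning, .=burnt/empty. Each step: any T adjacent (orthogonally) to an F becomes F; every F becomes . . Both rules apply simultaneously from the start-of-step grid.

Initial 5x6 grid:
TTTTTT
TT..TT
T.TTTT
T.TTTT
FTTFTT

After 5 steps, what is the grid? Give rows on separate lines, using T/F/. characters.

Step 1: 5 trees catch fire, 2 burn out
  TTTTTT
  TT..TT
  T.TTTT
  F.TFTT
  .FF.FT
Step 2: 5 trees catch fire, 5 burn out
  TTTTTT
  TT..TT
  F.TFTT
  ..F.FT
  .....F
Step 3: 4 trees catch fire, 5 burn out
  TTTTTT
  FT..TT
  ..F.FT
  .....F
  ......
Step 4: 4 trees catch fire, 4 burn out
  FTTTTT
  .F..FT
  .....F
  ......
  ......
Step 5: 3 trees catch fire, 4 burn out
  .FTTFT
  .....F
  ......
  ......
  ......

.FTTFT
.....F
......
......
......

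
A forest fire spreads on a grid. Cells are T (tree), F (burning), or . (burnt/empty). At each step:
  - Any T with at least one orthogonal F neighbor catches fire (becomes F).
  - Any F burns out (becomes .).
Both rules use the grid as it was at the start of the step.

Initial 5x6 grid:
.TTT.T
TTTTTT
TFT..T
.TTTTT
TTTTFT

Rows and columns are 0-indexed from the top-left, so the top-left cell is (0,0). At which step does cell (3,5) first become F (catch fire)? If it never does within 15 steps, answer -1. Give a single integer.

Step 1: cell (3,5)='T' (+7 fires, +2 burnt)
Step 2: cell (3,5)='F' (+8 fires, +7 burnt)
  -> target ignites at step 2
Step 3: cell (3,5)='.' (+4 fires, +8 burnt)
Step 4: cell (3,5)='.' (+3 fires, +4 burnt)
Step 5: cell (3,5)='.' (+1 fires, +3 burnt)
Step 6: cell (3,5)='.' (+0 fires, +1 burnt)
  fire out at step 6

2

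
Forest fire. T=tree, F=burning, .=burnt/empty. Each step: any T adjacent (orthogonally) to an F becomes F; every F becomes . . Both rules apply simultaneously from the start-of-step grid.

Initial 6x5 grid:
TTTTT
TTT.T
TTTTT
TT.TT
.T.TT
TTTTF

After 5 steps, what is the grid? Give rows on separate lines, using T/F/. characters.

Step 1: 2 trees catch fire, 1 burn out
  TTTTT
  TTT.T
  TTTTT
  TT.TT
  .T.TF
  TTTF.
Step 2: 3 trees catch fire, 2 burn out
  TTTTT
  TTT.T
  TTTTT
  TT.TF
  .T.F.
  TTF..
Step 3: 3 trees catch fire, 3 burn out
  TTTTT
  TTT.T
  TTTTF
  TT.F.
  .T...
  TF...
Step 4: 4 trees catch fire, 3 burn out
  TTTTT
  TTT.F
  TTTF.
  TT...
  .F...
  F....
Step 5: 3 trees catch fire, 4 burn out
  TTTTF
  TTT..
  TTF..
  TF...
  .....
  .....

TTTTF
TTT..
TTF..
TF...
.....
.....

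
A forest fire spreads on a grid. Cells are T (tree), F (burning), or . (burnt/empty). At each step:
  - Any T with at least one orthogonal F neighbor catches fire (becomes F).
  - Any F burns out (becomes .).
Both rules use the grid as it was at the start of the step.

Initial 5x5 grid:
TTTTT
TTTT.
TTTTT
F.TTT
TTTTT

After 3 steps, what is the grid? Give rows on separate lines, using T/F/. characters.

Step 1: 2 trees catch fire, 1 burn out
  TTTTT
  TTTT.
  FTTTT
  ..TTT
  FTTTT
Step 2: 3 trees catch fire, 2 burn out
  TTTTT
  FTTT.
  .FTTT
  ..TTT
  .FTTT
Step 3: 4 trees catch fire, 3 burn out
  FTTTT
  .FTT.
  ..FTT
  ..TTT
  ..FTT

FTTTT
.FTT.
..FTT
..TTT
..FTT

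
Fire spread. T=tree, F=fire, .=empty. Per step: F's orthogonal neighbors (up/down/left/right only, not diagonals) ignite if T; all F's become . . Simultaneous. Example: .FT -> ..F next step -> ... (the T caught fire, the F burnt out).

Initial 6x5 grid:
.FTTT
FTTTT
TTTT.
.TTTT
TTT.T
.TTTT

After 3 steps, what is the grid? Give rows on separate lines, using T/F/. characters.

Step 1: 3 trees catch fire, 2 burn out
  ..FTT
  .FTTT
  FTTT.
  .TTTT
  TTT.T
  .TTTT
Step 2: 3 trees catch fire, 3 burn out
  ...FT
  ..FTT
  .FTT.
  .TTTT
  TTT.T
  .TTTT
Step 3: 4 trees catch fire, 3 burn out
  ....F
  ...FT
  ..FT.
  .FTTT
  TTT.T
  .TTTT

....F
...FT
..FT.
.FTTT
TTT.T
.TTTT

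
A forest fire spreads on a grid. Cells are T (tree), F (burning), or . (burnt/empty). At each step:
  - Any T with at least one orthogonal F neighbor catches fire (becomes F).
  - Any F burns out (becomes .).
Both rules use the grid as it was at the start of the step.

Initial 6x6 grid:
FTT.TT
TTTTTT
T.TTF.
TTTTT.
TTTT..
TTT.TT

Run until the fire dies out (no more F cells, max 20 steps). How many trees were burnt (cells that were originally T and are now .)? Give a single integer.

Step 1: +5 fires, +2 burnt (F count now 5)
Step 2: +8 fires, +5 burnt (F count now 8)
Step 3: +5 fires, +8 burnt (F count now 5)
Step 4: +3 fires, +5 burnt (F count now 3)
Step 5: +3 fires, +3 burnt (F count now 3)
Step 6: +1 fires, +3 burnt (F count now 1)
Step 7: +0 fires, +1 burnt (F count now 0)
Fire out after step 7
Initially T: 27, now '.': 34
Total burnt (originally-T cells now '.'): 25

Answer: 25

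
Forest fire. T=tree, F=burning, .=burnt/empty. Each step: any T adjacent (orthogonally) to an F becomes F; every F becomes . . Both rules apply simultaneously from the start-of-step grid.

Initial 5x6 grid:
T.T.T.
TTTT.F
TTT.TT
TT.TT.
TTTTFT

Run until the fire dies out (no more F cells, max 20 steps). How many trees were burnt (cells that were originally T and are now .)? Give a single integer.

Answer: 20

Derivation:
Step 1: +4 fires, +2 burnt (F count now 4)
Step 2: +3 fires, +4 burnt (F count now 3)
Step 3: +1 fires, +3 burnt (F count now 1)
Step 4: +2 fires, +1 burnt (F count now 2)
Step 5: +2 fires, +2 burnt (F count now 2)
Step 6: +3 fires, +2 burnt (F count now 3)
Step 7: +2 fires, +3 burnt (F count now 2)
Step 8: +3 fires, +2 burnt (F count now 3)
Step 9: +0 fires, +3 burnt (F count now 0)
Fire out after step 9
Initially T: 21, now '.': 29
Total burnt (originally-T cells now '.'): 20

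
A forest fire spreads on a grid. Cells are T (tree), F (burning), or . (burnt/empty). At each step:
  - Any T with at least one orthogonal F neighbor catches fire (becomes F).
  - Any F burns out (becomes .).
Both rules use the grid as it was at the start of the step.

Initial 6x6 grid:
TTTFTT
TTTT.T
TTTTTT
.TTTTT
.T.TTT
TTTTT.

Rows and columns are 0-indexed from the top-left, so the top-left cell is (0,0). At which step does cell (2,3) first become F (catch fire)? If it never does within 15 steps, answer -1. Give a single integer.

Step 1: cell (2,3)='T' (+3 fires, +1 burnt)
Step 2: cell (2,3)='F' (+4 fires, +3 burnt)
  -> target ignites at step 2
Step 3: cell (2,3)='.' (+6 fires, +4 burnt)
Step 4: cell (2,3)='.' (+6 fires, +6 burnt)
Step 5: cell (2,3)='.' (+5 fires, +6 burnt)
Step 6: cell (2,3)='.' (+4 fires, +5 burnt)
Step 7: cell (2,3)='.' (+1 fires, +4 burnt)
Step 8: cell (2,3)='.' (+1 fires, +1 burnt)
Step 9: cell (2,3)='.' (+0 fires, +1 burnt)
  fire out at step 9

2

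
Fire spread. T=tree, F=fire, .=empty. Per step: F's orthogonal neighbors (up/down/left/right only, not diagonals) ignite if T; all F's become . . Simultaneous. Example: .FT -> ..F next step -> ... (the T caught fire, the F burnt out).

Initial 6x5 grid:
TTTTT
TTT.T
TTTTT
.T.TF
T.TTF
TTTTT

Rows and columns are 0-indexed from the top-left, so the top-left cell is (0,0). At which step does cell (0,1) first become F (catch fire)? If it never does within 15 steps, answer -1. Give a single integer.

Step 1: cell (0,1)='T' (+4 fires, +2 burnt)
Step 2: cell (0,1)='T' (+4 fires, +4 burnt)
Step 3: cell (0,1)='T' (+3 fires, +4 burnt)
Step 4: cell (0,1)='T' (+4 fires, +3 burnt)
Step 5: cell (0,1)='T' (+5 fires, +4 burnt)
Step 6: cell (0,1)='F' (+3 fires, +5 burnt)
  -> target ignites at step 6
Step 7: cell (0,1)='.' (+1 fires, +3 burnt)
Step 8: cell (0,1)='.' (+0 fires, +1 burnt)
  fire out at step 8

6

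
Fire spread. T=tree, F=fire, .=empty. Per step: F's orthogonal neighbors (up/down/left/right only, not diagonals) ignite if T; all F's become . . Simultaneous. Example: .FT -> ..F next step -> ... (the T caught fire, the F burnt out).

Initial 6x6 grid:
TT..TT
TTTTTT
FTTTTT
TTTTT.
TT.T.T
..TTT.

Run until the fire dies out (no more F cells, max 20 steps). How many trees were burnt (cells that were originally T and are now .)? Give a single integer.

Step 1: +3 fires, +1 burnt (F count now 3)
Step 2: +5 fires, +3 burnt (F count now 5)
Step 3: +5 fires, +5 burnt (F count now 5)
Step 4: +3 fires, +5 burnt (F count now 3)
Step 5: +4 fires, +3 burnt (F count now 4)
Step 6: +3 fires, +4 burnt (F count now 3)
Step 7: +3 fires, +3 burnt (F count now 3)
Step 8: +0 fires, +3 burnt (F count now 0)
Fire out after step 8
Initially T: 27, now '.': 35
Total burnt (originally-T cells now '.'): 26

Answer: 26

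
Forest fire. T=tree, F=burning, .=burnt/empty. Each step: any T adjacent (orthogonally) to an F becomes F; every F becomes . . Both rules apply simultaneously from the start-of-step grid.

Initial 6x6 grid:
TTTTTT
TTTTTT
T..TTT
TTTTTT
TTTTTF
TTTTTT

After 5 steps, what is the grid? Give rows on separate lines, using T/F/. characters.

Step 1: 3 trees catch fire, 1 burn out
  TTTTTT
  TTTTTT
  T..TTT
  TTTTTF
  TTTTF.
  TTTTTF
Step 2: 4 trees catch fire, 3 burn out
  TTTTTT
  TTTTTT
  T..TTF
  TTTTF.
  TTTF..
  TTTTF.
Step 3: 5 trees catch fire, 4 burn out
  TTTTTT
  TTTTTF
  T..TF.
  TTTF..
  TTF...
  TTTF..
Step 4: 6 trees catch fire, 5 burn out
  TTTTTF
  TTTTF.
  T..F..
  TTF...
  TF....
  TTF...
Step 5: 5 trees catch fire, 6 burn out
  TTTTF.
  TTTF..
  T.....
  TF....
  F.....
  TF....

TTTTF.
TTTF..
T.....
TF....
F.....
TF....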